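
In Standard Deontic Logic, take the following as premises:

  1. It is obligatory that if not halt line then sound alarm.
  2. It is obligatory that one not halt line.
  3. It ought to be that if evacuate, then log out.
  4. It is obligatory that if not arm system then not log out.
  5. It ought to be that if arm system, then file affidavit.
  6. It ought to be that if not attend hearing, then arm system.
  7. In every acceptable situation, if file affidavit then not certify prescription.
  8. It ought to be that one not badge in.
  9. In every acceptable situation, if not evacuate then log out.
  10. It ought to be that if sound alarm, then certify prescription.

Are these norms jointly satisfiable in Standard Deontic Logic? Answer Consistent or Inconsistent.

Inconsistent

By case analysis on ¬evacuate: premise 9 gives O(¬evacuate → log_out) and premise 3 gives O(evacuate → log_out), so O(log_out) either way.
Premise 4, O(¬arm_system → ¬log_out), contraposes to O(log_out → arm_system); with O(log_out) we get O(arm_system).
From O(arm_system) and premise 5, O(arm_system → file_affidavit), we obtain O(file_affidavit).
With premise 7, O(file_affidavit → ¬certify_prescription), the K-axiom yields O(¬certify_prescription).
Premise 10 is O(sound_alarm → certify_prescription); contrapositively O(¬certify_prescription → ¬sound_alarm). Since O(¬certify_prescription) holds, K gives O(¬sound_alarm).
Premise 1 is O(¬halt_line → sound_alarm); contrapositively O(¬sound_alarm → halt_line). Since O(¬sound_alarm) holds, K gives O(halt_line).
But premise 2 directly asserts O(¬halt_line).
We now have both O(halt_line) and O(¬halt_line) — halt_line is simultaneously obligatory and forbidden, violating the D-axiom.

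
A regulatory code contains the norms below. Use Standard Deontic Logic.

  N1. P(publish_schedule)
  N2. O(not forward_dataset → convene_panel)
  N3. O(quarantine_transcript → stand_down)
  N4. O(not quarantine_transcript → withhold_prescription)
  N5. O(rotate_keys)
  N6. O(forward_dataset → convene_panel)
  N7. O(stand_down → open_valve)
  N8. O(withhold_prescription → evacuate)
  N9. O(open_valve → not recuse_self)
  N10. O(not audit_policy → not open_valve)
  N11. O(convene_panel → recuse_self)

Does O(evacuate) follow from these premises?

Yes

By case analysis on not forward_dataset: premise 2 gives O(not forward_dataset → convene_panel) and premise 6 gives O(forward_dataset → convene_panel), so O(convene_panel) either way.
With premise 11, O(convene_panel → recuse_self), the K-axiom yields O(recuse_self).
Premise 9, O(open_valve → not recuse_self), contraposes to O(recuse_self → not open_valve); with O(recuse_self) we get O(not open_valve).
Premise 7, O(stand_down → open_valve), contraposes to O(not open_valve → not stand_down); with O(not open_valve) we get O(not stand_down).
Premise 3 is O(quarantine_transcript → stand_down); contrapositively O(not stand_down → not quarantine_transcript). Since O(not stand_down) holds, K gives O(not quarantine_transcript).
Premise 4 is O(not quarantine_transcript → withhold_prescription); since O(not quarantine_transcript), deontic closure gives O(withhold_prescription).
From O(withhold_prescription) and premise 8, O(withhold_prescription → evacuate), we obtain O(evacuate).
Premises 1, 5, 10 do not contribute to this derivation.
So O(evacuate) follows.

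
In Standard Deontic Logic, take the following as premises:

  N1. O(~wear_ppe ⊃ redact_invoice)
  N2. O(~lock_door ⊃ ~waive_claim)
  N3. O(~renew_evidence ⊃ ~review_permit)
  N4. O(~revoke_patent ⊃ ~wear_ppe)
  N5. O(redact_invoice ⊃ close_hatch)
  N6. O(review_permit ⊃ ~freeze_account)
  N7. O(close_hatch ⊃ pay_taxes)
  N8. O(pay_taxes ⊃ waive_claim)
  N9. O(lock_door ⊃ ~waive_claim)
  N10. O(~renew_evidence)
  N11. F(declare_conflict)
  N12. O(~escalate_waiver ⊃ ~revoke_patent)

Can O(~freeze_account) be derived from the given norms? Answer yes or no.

Premise 6 is O(review_permit ⊃ ~freeze_account), but O(review_permit) is not derivable from the premises, so it does not yield O(~freeze_account).
No other premise forces O(~freeze_account). An ideal world satisfying every premise can still have ~freeze_account false, so O(~freeze_account) is not derivable.

No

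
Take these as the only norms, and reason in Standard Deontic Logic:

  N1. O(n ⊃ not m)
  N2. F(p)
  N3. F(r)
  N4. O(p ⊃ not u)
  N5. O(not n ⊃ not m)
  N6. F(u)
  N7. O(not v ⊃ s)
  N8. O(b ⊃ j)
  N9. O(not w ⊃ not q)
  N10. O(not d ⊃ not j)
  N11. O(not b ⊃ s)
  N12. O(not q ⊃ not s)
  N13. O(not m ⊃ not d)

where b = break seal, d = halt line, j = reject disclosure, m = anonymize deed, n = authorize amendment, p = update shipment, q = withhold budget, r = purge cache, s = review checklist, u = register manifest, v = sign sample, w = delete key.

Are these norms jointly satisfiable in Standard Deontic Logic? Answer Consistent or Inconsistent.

Consistent

Premise 4 is O(p ⊃ not u); even if O(not u) held, inferring O(p) would be affirming the consequent — invalid.
So O(p) is not derivable, and the apparent clash with O(not p) does not arise.
A world satisfying every obligation exists (e.g. b=false, d=false, j=false, m=false, n=false, p=false, q=true, r=false, s=true, u=false, v=false, w=true); no atom is both obligatory and forbidden, so the set is consistent.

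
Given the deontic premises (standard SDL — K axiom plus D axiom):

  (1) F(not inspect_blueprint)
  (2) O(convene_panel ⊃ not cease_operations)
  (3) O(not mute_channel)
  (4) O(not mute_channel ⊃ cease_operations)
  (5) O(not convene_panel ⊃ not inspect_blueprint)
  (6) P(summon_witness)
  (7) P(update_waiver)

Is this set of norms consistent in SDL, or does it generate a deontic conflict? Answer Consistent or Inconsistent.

F(not inspect_blueprint) at premise 1 means O(inspect_blueprint).
The contrapositive of premise 5 (O(not convene_panel ⊃ not inspect_blueprint)) is O(inspect_blueprint ⊃ convene_panel), and O(inspect_blueprint) is already established, so O(convene_panel).
With premise 2, O(convene_panel ⊃ not cease_operations), the K-axiom yields O(not cease_operations).
Premise 4 is O(not mute_channel ⊃ cease_operations); contrapositively O(not cease_operations ⊃ mute_channel). Since O(not cease_operations) holds, K gives O(mute_channel).
However, premise 3 gives O(not mute_channel).
We now have both O(mute_channel) and O(not mute_channel) — mute_channel is simultaneously obligatory and forbidden, violating the D-axiom.

Inconsistent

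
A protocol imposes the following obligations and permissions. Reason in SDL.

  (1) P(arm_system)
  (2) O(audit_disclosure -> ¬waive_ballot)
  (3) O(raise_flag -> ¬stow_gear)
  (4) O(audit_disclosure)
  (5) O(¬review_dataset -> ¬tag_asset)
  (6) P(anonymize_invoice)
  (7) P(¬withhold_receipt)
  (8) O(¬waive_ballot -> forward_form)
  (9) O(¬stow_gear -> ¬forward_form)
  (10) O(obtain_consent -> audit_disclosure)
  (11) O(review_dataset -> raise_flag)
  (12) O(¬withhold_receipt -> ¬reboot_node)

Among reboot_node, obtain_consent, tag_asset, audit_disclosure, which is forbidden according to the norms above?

Premise 4 states O(audit_disclosure) outright.
From O(audit_disclosure) and premise 2, O(audit_disclosure -> ¬waive_ballot), we obtain O(¬waive_ballot).
From O(¬waive_ballot) and premise 8, O(¬waive_ballot -> forward_form), we obtain O(forward_form).
Premise 9, O(¬stow_gear -> ¬forward_form), contraposes to O(forward_form -> stow_gear); with O(forward_form) we get O(stow_gear).
Premise 3 is O(raise_flag -> ¬stow_gear); contrapositively O(stow_gear -> ¬raise_flag). Since O(stow_gear) holds, K gives O(¬raise_flag).
The contrapositive of premise 11 (O(review_dataset -> raise_flag)) is O(¬raise_flag -> ¬review_dataset), and O(¬raise_flag) is already established, so O(¬review_dataset).
From O(¬review_dataset) and premise 5, O(¬review_dataset -> ¬tag_asset), we obtain O(¬tag_asset).
So O(¬tag_asset) holds, i.e. tag_asset is forbidden. None of the other listed options is forbidden under the premises.

tag_asset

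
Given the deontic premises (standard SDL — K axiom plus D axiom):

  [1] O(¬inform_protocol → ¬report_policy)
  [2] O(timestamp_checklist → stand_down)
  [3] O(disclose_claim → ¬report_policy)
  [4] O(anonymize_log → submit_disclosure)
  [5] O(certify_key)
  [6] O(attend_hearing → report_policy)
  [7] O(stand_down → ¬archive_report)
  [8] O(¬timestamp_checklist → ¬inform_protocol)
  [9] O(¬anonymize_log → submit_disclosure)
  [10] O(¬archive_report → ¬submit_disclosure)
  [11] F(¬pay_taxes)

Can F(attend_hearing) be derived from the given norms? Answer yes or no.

Premises 9 and 4 are O(¬anonymize_log → submit_disclosure) and O(anonymize_log → submit_disclosure); every ideal world satisfies ¬anonymize_log or anonymize_log, so in either case submit_disclosure holds — hence O(submit_disclosure).
Premise 10, O(¬archive_report → ¬submit_disclosure), contraposes to O(submit_disclosure → archive_report); with O(submit_disclosure) we get O(archive_report).
Premise 7 is O(stand_down → ¬archive_report); contrapositively O(archive_report → ¬stand_down). Since O(archive_report) holds, K gives O(¬stand_down).
Premise 2 is O(timestamp_checklist → stand_down); contrapositively O(¬stand_down → ¬timestamp_checklist). Since O(¬stand_down) holds, K gives O(¬timestamp_checklist).
From O(¬timestamp_checklist) and premise 8, O(¬timestamp_checklist → ¬inform_protocol), we obtain O(¬inform_protocol).
From O(¬inform_protocol) and premise 1, O(¬inform_protocol → ¬report_policy), we obtain O(¬report_policy).
Premise 6, O(attend_hearing → report_policy), contraposes to O(¬report_policy → ¬attend_hearing); with O(¬report_policy) we get O(¬attend_hearing).
Premises 3, 5, 11 do not contribute to this derivation.
So O(¬attend_hearing) holds, i.e. F(attend_hearing). The claim follows.

Yes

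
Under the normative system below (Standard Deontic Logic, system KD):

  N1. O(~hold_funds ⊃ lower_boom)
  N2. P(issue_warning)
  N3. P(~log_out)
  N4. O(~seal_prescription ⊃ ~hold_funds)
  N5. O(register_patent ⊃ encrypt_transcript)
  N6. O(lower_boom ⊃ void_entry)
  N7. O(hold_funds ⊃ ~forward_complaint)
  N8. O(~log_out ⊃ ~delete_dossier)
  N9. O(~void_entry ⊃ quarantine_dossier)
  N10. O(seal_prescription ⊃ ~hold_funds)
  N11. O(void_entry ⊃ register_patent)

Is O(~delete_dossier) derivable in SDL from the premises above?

Premise 8 is O(~log_out ⊃ ~delete_dossier), but O(~log_out) is not derivable from the premises (the permission P(~log_out) asserts only ~O(log_out), not O(~log_out)), so it does not yield O(~delete_dossier).
No other premise forces O(~delete_dossier). An ideal world satisfying every premise can still have ~delete_dossier false, so O(~delete_dossier) is not derivable.

No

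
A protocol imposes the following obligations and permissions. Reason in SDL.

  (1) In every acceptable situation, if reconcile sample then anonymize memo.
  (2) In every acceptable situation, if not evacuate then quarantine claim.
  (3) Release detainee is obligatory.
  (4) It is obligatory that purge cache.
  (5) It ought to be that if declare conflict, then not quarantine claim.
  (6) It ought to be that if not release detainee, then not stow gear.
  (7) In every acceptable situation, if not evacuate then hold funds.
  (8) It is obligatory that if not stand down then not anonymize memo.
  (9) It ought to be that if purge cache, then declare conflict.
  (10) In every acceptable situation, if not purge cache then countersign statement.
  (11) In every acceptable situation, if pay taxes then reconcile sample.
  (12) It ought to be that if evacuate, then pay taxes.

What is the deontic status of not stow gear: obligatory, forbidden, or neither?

Neither

Premise 6 is O(¬release_detainee → ¬stow_gear), but O(¬release_detainee) is not derivable from the premises, so it does not yield O(¬stow_gear).
No premise or chain of K-axiom applications forces O(¬stow_gear), and none forces O(stow_gear). So ¬stow_gear is neither obligatory nor forbidden under these norms.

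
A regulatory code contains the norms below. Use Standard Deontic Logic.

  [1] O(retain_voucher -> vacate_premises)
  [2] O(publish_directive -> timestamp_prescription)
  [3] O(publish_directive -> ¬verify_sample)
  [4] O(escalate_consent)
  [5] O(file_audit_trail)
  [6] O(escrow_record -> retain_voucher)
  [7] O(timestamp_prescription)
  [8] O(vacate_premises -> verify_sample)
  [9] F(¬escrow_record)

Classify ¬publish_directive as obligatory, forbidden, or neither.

Obligatory

Premise 9 is F(¬escrow_record), i.e. O(escrow_record).
Premise 6 is O(escrow_record -> retain_voucher); since O(escrow_record), deontic closure gives O(retain_voucher).
With premise 1, O(retain_voucher -> vacate_premises), the K-axiom yields O(vacate_premises).
Premise 8 is O(vacate_premises -> verify_sample); since O(vacate_premises), deontic closure gives O(verify_sample).
The contrapositive of premise 3 (O(publish_directive -> ¬verify_sample)) is O(verify_sample -> ¬publish_directive), and O(verify_sample) is already established, so O(¬publish_directive).
Premises 2, 4, 5, 7 do not contribute to this derivation.
Hence ¬publish_directive is obligatory.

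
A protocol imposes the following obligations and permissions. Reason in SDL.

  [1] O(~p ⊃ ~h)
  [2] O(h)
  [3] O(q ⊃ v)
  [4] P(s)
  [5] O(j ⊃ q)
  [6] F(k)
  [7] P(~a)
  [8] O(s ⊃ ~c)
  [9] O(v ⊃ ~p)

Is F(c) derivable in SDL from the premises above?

No

Premise 8 is O(s ⊃ ~c), but O(s) is not derivable from the premises (the permission P(s) asserts only ~O(~s), not O(s)), so it does not yield O(~c).
No other premise forces O(~c). An ideal world satisfying every premise can still have c true, so F(c) is not derivable.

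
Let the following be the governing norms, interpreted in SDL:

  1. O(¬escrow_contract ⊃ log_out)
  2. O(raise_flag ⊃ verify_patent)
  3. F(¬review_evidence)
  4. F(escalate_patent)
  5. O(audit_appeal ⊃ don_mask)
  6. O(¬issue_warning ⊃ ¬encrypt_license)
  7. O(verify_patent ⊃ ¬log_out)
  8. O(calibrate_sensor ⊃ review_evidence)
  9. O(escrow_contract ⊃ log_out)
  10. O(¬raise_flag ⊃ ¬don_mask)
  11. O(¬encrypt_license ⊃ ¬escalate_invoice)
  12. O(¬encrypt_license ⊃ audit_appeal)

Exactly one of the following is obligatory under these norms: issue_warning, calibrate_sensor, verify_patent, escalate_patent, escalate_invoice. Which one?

By case analysis on ¬escrow_contract: premise 1 gives O(¬escrow_contract ⊃ log_out) and premise 9 gives O(escrow_contract ⊃ log_out), so O(log_out) either way.
Premise 7 is O(verify_patent ⊃ ¬log_out); contrapositively O(log_out ⊃ ¬verify_patent). Since O(log_out) holds, K gives O(¬verify_patent).
The contrapositive of premise 2 (O(raise_flag ⊃ verify_patent)) is O(¬verify_patent ⊃ ¬raise_flag), and O(¬verify_patent) is already established, so O(¬raise_flag).
From O(¬raise_flag) and premise 10, O(¬raise_flag ⊃ ¬don_mask), we obtain O(¬don_mask).
The contrapositive of premise 5 (O(audit_appeal ⊃ don_mask)) is O(¬don_mask ⊃ ¬audit_appeal), and O(¬don_mask) is already established, so O(¬audit_appeal).
Premise 12, O(¬encrypt_license ⊃ audit_appeal), contraposes to O(¬audit_appeal ⊃ encrypt_license); with O(¬audit_appeal) we get O(encrypt_license).
Premise 6 is O(¬issue_warning ⊃ ¬encrypt_license); contrapositively O(encrypt_license ⊃ issue_warning). Since O(encrypt_license) holds, K gives O(issue_warning).
So O(issue_warning) holds — issue_warning is obligatory. None of the other listed options is made obligatory by any chain of premises.

issue_warning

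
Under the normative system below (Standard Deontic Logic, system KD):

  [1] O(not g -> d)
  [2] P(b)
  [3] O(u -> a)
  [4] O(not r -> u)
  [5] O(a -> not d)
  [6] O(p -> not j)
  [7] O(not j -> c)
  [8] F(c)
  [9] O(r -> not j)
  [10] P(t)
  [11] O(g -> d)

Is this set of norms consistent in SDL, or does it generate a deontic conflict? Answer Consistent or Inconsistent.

Inconsistent

Premises 11 and 1 are O(g -> d) and O(not g -> d); every ideal world satisfies g or not g, so in either case d holds — hence O(d).
Premise 5 is O(a -> not d); contrapositively O(d -> not a). Since O(d) holds, K gives O(not a).
Premise 3 is O(u -> a); contrapositively O(not a -> not u). Since O(not a) holds, K gives O(not u).
Premise 4, O(not r -> u), contraposes to O(not u -> r); with O(not u) we get O(r).
Applying K to premise 9 (O(r -> not j)) and O(r) yields O(not j).
Premise 7 is O(not j -> c); since O(not j), deontic closure gives O(c).
But premise 8, F(c), means O(not c).
We now have both O(c) and O(not c) — c is simultaneously obligatory and forbidden, violating the D-axiom.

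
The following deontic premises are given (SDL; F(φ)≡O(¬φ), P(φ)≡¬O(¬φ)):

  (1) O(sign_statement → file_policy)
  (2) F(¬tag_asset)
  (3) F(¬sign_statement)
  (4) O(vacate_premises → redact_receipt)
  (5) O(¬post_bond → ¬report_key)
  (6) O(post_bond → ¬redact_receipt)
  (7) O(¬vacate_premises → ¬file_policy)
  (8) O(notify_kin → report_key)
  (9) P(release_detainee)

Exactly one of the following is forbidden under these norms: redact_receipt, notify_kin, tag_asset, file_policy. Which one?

notify_kin

F(¬sign_statement) at premise 3 means O(sign_statement).
Applying K to premise 1 (O(sign_statement → file_policy)) and O(sign_statement) yields O(file_policy).
Premise 7 is O(¬vacate_premises → ¬file_policy); contrapositively O(file_policy → vacate_premises). Since O(file_policy) holds, K gives O(vacate_premises).
With premise 4, O(vacate_premises → redact_receipt), the K-axiom yields O(redact_receipt).
Premise 6, O(post_bond → ¬redact_receipt), contraposes to O(redact_receipt → ¬post_bond); with O(redact_receipt) we get O(¬post_bond).
From O(¬post_bond) and premise 5, O(¬post_bond → ¬report_key), we obtain O(¬report_key).
Premise 8, O(notify_kin → report_key), contraposes to O(¬report_key → ¬notify_kin); with O(¬report_key) we get O(¬notify_kin).
So O(¬notify_kin) holds, i.e. notify_kin is forbidden. None of the other listed options is forbidden under the premises.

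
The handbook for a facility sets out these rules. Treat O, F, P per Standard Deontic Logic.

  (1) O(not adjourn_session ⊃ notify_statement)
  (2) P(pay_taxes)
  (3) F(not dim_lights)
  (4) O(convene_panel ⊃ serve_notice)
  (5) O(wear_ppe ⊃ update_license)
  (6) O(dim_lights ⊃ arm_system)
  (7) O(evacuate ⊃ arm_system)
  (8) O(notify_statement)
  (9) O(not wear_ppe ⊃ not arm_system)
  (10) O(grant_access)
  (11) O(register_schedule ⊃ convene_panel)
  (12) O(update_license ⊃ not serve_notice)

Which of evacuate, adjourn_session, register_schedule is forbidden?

F(not dim_lights) at premise 3 means O(dim_lights).
Premise 6 is O(dim_lights ⊃ arm_system); since O(dim_lights), deontic closure gives O(arm_system).
Premise 9 is O(not wear_ppe ⊃ not arm_system); contrapositively O(arm_system ⊃ wear_ppe). Since O(arm_system) holds, K gives O(wear_ppe).
Premise 5 is O(wear_ppe ⊃ update_license); since O(wear_ppe), deontic closure gives O(update_license).
With premise 12, O(update_license ⊃ not serve_notice), the K-axiom yields O(not serve_notice).
The contrapositive of premise 4 (O(convene_panel ⊃ serve_notice)) is O(not serve_notice ⊃ not convene_panel), and O(not serve_notice) is already established, so O(not convene_panel).
The contrapositive of premise 11 (O(register_schedule ⊃ convene_panel)) is O(not convene_panel ⊃ not register_schedule), and O(not convene_panel) is already established, so O(not register_schedule).
So O(not register_schedule) holds, i.e. register_schedule is forbidden. None of the other listed options is forbidden under the premises.

register_schedule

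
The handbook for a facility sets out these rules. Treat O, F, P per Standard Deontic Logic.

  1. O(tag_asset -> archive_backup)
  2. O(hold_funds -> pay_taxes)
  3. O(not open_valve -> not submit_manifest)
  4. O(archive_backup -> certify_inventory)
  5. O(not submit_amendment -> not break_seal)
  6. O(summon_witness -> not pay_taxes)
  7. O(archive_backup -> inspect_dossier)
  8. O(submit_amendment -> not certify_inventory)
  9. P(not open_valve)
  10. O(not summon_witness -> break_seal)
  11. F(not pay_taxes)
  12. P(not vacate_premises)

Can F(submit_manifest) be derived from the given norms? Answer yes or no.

No

Premise 3 is O(not open_valve -> not submit_manifest), but O(not open_valve) is not derivable from the premises (the permission P(not open_valve) asserts only not O(open_valve), not O(not open_valve)), so it does not yield O(not submit_manifest).
No other premise forces O(not submit_manifest). An ideal world satisfying every premise can still have submit_manifest true, so F(submit_manifest) is not derivable.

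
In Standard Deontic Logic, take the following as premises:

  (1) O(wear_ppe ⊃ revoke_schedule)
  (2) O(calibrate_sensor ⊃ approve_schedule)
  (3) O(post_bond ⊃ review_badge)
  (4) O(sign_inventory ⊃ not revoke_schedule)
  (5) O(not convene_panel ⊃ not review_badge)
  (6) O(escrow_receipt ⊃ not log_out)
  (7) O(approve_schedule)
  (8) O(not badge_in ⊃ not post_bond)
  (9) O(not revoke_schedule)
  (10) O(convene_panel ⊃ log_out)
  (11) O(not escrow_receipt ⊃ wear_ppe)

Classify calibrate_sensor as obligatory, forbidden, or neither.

Neither

Premise 2 is O(calibrate_sensor ⊃ approve_schedule); even if O(approve_schedule) held, inferring O(calibrate_sensor) would be affirming the consequent — invalid.
No premise or chain of K-axiom applications forces O(calibrate_sensor), and none forces O(not calibrate_sensor). So calibrate_sensor is neither obligatory nor forbidden under these norms.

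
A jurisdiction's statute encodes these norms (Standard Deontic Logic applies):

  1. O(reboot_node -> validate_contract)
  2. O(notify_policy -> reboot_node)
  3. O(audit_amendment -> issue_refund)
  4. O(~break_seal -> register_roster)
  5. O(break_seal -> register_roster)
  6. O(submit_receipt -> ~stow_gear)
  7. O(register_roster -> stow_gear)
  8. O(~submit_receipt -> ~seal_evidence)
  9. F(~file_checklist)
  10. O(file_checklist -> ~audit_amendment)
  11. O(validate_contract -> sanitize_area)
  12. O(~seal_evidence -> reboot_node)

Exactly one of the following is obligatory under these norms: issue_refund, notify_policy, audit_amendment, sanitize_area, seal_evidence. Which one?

sanitize_area

Premises 4 and 5 are O(~break_seal -> register_roster) and O(break_seal -> register_roster); every ideal world satisfies ~break_seal or break_seal, so in either case register_roster holds — hence O(register_roster).
From O(register_roster) and premise 7, O(register_roster -> stow_gear), we obtain O(stow_gear).
Premise 6, O(submit_receipt -> ~stow_gear), contraposes to O(stow_gear -> ~submit_receipt); with O(stow_gear) we get O(~submit_receipt).
Premise 8 is O(~submit_receipt -> ~seal_evidence); since O(~submit_receipt), deontic closure gives O(~seal_evidence).
With premise 12, O(~seal_evidence -> reboot_node), the K-axiom yields O(reboot_node).
From O(reboot_node) and premise 1, O(reboot_node -> validate_contract), we obtain O(validate_contract).
From O(validate_contract) and premise 11, O(validate_contract -> sanitize_area), we obtain O(sanitize_area).
So O(sanitize_area) holds — sanitize_area is obligatory. None of the other listed options is made obligatory by any chain of premises.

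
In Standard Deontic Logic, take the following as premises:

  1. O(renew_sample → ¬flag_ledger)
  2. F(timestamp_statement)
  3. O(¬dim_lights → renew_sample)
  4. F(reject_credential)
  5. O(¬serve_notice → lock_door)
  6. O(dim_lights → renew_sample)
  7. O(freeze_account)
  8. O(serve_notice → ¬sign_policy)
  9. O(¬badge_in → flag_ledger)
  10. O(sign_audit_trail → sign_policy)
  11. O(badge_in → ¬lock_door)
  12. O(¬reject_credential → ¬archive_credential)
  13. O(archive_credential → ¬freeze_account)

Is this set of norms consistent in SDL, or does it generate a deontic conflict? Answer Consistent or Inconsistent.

Premise 13 is O(archive_credential → ¬freeze_account), but O(archive_credential) is not derivable from the premises, so it does not yield O(¬freeze_account).
So O(¬freeze_account) is not derivable, and the apparent clash with O(freeze_account) does not arise.
A world satisfying every obligation exists (e.g. archive_credential=false, badge_in=true, dim_lights=false, flag_ledger=false, freeze_account=true, lock_door=false, reject_credential=false, renew_sample=true, serve_notice=true, sign_audit_trail=false, sign_policy=false, timestamp_statement=false); no atom is both obligatory and forbidden, so the set is consistent.

Consistent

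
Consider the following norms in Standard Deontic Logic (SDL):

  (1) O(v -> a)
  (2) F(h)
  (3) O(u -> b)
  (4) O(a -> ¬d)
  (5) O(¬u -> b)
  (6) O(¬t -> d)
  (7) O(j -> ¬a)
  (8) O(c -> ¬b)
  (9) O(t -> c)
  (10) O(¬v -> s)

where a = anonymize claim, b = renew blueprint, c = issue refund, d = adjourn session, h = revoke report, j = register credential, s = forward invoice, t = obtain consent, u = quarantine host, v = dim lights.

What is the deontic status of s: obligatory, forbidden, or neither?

Obligatory

Premises 3 and 5 cover both cases: O(u -> b) and O(¬u -> b). Since u ∨ ¬u is a tautology, O(b) follows.
The contrapositive of premise 8 (O(c -> ¬b)) is O(b -> ¬c), and O(b) is already established, so O(¬c).
Premise 9 is O(t -> c); contrapositively O(¬c -> ¬t). Since O(¬c) holds, K gives O(¬t).
From O(¬t) and premise 6, O(¬t -> d), we obtain O(d).
The contrapositive of premise 4 (O(a -> ¬d)) is O(d -> ¬a), and O(d) is already established, so O(¬a).
Premise 1, O(v -> a), contraposes to O(¬a -> ¬v); with O(¬a) we get O(¬v).
With premise 10, O(¬v -> s), the K-axiom yields O(s).
Premises 2, 7 do not contribute to this derivation.
Hence s is obligatory.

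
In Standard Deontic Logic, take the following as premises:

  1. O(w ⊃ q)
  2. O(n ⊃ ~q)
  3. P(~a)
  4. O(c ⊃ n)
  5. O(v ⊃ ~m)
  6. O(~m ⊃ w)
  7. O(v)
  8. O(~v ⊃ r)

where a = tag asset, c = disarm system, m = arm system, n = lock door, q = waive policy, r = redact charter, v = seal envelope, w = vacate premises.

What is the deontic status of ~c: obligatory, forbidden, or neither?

From premise 7 we have O(v).
With premise 5, O(v ⊃ ~m), the K-axiom yields O(~m).
From O(~m) and premise 6, O(~m ⊃ w), we obtain O(w).
With premise 1, O(w ⊃ q), the K-axiom yields O(q).
The contrapositive of premise 2 (O(n ⊃ ~q)) is O(q ⊃ ~n), and O(q) is already established, so O(~n).
Premise 4, O(c ⊃ n), contraposes to O(~n ⊃ ~c); with O(~n) we get O(~c).
Premises 3, 8 do not contribute to this derivation.
Hence ~c is obligatory.

Obligatory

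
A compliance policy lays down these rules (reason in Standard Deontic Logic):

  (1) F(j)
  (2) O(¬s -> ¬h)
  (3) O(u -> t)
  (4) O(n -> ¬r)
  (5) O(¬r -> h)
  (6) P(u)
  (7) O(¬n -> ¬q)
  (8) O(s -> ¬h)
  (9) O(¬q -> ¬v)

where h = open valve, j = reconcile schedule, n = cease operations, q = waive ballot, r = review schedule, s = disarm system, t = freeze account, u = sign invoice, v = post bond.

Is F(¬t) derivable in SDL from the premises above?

Premise 3 is O(u -> t), but O(u) is not derivable from the premises (the permission P(u) asserts only ¬O(¬u), not O(u)), so it does not yield O(t).
No other premise forces O(t). An ideal world satisfying every premise can still have ¬t true, so F(¬t) is not derivable.

No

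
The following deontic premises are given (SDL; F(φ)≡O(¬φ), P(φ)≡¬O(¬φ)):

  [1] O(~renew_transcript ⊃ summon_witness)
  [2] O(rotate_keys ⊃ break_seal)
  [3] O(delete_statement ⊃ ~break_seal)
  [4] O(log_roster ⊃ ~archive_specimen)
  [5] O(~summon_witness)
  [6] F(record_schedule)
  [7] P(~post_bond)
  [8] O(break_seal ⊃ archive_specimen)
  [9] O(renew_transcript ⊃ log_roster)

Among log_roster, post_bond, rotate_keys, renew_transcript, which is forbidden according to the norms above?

Premise 5 gives O(~summon_witness).
The contrapositive of premise 1 (O(~renew_transcript ⊃ summon_witness)) is O(~summon_witness ⊃ renew_transcript), and O(~summon_witness) is already established, so O(renew_transcript).
Premise 9 is O(renew_transcript ⊃ log_roster); since O(renew_transcript), deontic closure gives O(log_roster).
With premise 4, O(log_roster ⊃ ~archive_specimen), the K-axiom yields O(~archive_specimen).
Premise 8 is O(break_seal ⊃ archive_specimen); contrapositively O(~archive_specimen ⊃ ~break_seal). Since O(~archive_specimen) holds, K gives O(~break_seal).
Premise 2, O(rotate_keys ⊃ break_seal), contraposes to O(~break_seal ⊃ ~rotate_keys); with O(~break_seal) we get O(~rotate_keys).
So O(~rotate_keys) holds, i.e. rotate_keys is forbidden. None of the other listed options is forbidden under the premises.

rotate_keys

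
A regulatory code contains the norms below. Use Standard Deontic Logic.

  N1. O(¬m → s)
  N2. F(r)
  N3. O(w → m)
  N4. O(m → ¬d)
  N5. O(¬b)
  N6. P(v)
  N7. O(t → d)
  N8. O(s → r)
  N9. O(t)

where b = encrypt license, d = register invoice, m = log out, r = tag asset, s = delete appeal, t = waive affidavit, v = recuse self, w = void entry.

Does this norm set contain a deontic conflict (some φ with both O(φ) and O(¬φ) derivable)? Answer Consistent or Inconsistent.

Inconsistent

Premise 2 is F(r), i.e. O(¬r).
Premise 8 is O(s → r); contrapositively O(¬r → ¬s). Since O(¬r) holds, K gives O(¬s).
The contrapositive of premise 1 (O(¬m → s)) is O(¬s → m), and O(¬s) is already established, so O(m).
With premise 4, O(m → ¬d), the K-axiom yields O(¬d).
The contrapositive of premise 7 (O(t → d)) is O(¬d → ¬t), and O(¬d) is already established, so O(¬t).
However, premise 9 gives O(t).
We now have both O(¬t) and O(t) — t is simultaneously obligatory and forbidden, violating the D-axiom.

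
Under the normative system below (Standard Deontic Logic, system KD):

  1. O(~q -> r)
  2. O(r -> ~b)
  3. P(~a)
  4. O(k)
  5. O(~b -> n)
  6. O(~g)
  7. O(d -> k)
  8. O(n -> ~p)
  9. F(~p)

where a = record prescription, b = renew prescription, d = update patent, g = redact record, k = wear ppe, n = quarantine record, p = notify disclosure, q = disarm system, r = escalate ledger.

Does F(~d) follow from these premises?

Premise 7 is O(d -> k); even if O(k) held, inferring O(d) would be affirming the consequent — invalid.
No other premise forces O(d). An ideal world satisfying every premise can still have ~d true, so F(~d) is not derivable.

No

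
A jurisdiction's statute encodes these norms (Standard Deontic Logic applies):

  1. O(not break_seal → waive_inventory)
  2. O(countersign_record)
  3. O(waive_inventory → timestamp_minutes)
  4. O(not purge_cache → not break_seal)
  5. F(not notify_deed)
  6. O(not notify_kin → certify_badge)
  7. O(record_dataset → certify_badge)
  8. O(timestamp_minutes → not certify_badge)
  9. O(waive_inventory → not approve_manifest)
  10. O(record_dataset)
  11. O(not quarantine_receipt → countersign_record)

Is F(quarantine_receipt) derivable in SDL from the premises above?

No

Premise 11 is O(not quarantine_receipt → countersign_record); even if O(countersign_record) held, inferring O(not quarantine_receipt) would be affirming the consequent — invalid.
No other premise forces O(not quarantine_receipt). An ideal world satisfying every premise can still have quarantine_receipt true, so F(quarantine_receipt) is not derivable.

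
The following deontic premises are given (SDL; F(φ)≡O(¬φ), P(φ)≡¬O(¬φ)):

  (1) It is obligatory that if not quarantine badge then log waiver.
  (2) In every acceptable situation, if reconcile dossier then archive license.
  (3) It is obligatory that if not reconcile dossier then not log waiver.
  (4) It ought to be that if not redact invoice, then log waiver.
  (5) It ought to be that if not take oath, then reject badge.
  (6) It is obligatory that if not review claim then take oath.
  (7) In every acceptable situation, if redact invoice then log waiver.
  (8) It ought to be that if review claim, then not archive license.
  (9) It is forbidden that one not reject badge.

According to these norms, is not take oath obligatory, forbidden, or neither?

Forbidden

Premises 7 and 4 cover both cases: O(redact_invoice → log_waiver) and O(¬redact_invoice → log_waiver). Since redact_invoice ∨ ¬redact_invoice is a tautology, O(log_waiver) follows.
The contrapositive of premise 3 (O(¬reconcile_dossier → ¬log_waiver)) is O(log_waiver → reconcile_dossier), and O(log_waiver) is already established, so O(reconcile_dossier).
From O(reconcile_dossier) and premise 2, O(reconcile_dossier → archive_license), we obtain O(archive_license).
The contrapositive of premise 8 (O(review_claim → ¬archive_license)) is O(archive_license → ¬review_claim), and O(archive_license) is already established, so O(¬review_claim).
Applying K to premise 6 (O(¬review_claim → take_oath)) and O(¬review_claim) yields O(take_oath).
Premises 1, 5, 9 do not contribute to this derivation.
Thus O(take_oath), which is F(¬take_oath): ¬take_oath is forbidden.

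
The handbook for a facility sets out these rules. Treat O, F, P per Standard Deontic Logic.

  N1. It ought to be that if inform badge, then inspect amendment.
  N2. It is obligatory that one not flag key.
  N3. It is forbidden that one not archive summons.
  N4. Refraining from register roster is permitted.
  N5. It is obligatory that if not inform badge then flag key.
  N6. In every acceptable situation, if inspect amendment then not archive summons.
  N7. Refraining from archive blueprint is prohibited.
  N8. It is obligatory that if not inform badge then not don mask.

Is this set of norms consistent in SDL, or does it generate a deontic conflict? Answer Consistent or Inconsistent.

Premise 2 states O(¬flag_key) outright.
Premise 5 is O(¬inform_badge → flag_key); contrapositively O(¬flag_key → inform_badge). Since O(¬flag_key) holds, K gives O(inform_badge).
With premise 1, O(inform_badge → inspect_amendment), the K-axiom yields O(inspect_amendment).
Premise 6 is O(inspect_amendment → ¬archive_summons); since O(inspect_amendment), deontic closure gives O(¬archive_summons).
But premise 3, F(¬archive_summons), means O(archive_summons).
We now have both O(¬archive_summons) and O(archive_summons) — archive_summons is simultaneously obligatory and forbidden, violating the D-axiom.

Inconsistent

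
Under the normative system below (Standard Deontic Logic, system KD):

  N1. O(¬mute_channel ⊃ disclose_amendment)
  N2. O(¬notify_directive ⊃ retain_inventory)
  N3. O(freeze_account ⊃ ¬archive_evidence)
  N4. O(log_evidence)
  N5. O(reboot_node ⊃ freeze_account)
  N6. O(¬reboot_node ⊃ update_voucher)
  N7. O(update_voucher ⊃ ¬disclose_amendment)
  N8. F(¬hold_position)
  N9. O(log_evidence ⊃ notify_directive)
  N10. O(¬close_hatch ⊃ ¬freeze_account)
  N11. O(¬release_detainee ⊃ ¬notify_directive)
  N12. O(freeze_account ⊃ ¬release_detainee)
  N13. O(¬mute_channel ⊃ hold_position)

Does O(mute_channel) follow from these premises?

Premise 4 states O(log_evidence) outright.
From O(log_evidence) and premise 9, O(log_evidence ⊃ notify_directive), we obtain O(notify_directive).
The contrapositive of premise 11 (O(¬release_detainee ⊃ ¬notify_directive)) is O(notify_directive ⊃ release_detainee), and O(notify_directive) is already established, so O(release_detainee).
The contrapositive of premise 12 (O(freeze_account ⊃ ¬release_detainee)) is O(release_detainee ⊃ ¬freeze_account), and O(release_detainee) is already established, so O(¬freeze_account).
The contrapositive of premise 5 (O(reboot_node ⊃ freeze_account)) is O(¬freeze_account ⊃ ¬reboot_node), and O(¬freeze_account) is already established, so O(¬reboot_node).
Applying K to premise 6 (O(¬reboot_node ⊃ update_voucher)) and O(¬reboot_node) yields O(update_voucher).
Applying K to premise 7 (O(update_voucher ⊃ ¬disclose_amendment)) and O(update_voucher) yields O(¬disclose_amendment).
Premise 1 is O(¬mute_channel ⊃ disclose_amendment); contrapositively O(¬disclose_amendment ⊃ mute_channel). Since O(¬disclose_amendment) holds, K gives O(mute_channel).
Premises 2, 3, 8, 10, 13 do not contribute to this derivation.
So O(mute_channel) follows.

Yes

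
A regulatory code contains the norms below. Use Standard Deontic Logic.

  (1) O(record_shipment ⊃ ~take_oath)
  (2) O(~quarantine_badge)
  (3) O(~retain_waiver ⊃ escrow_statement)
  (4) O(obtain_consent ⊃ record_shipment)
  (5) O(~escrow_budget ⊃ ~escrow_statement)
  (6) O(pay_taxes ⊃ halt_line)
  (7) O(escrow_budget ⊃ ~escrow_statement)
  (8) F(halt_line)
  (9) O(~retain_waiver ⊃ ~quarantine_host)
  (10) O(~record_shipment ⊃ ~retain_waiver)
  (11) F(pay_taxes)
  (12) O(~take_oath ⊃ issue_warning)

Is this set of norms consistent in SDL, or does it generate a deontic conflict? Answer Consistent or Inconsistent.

Premise 6 is O(pay_taxes ⊃ halt_line), but O(pay_taxes) is not derivable from the premises, so it does not yield O(halt_line).
So O(halt_line) is not derivable, and the apparent clash with O(~halt_line) does not arise.
A world satisfying every obligation exists (e.g. escrow_budget=false, escrow_statement=false, halt_line=false, issue_warning=true, obtain_consent=false, pay_taxes=false, quarantine_badge=false, quarantine_host=false, record_shipment=true, retain_waiver=true, take_oath=false); no atom is both obligatory and forbidden, so the set is consistent.

Consistent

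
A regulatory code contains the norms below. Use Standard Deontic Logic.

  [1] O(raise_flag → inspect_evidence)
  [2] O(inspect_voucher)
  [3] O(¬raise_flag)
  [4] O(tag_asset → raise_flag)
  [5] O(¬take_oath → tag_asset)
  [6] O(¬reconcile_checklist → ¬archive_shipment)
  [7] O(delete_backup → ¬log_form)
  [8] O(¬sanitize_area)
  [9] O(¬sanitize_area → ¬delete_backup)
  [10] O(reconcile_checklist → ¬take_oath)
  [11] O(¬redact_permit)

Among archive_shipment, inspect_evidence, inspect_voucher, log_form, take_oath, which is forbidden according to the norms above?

archive_shipment

Premise 3 states O(¬raise_flag) outright.
Premise 4, O(tag_asset → raise_flag), contraposes to O(¬raise_flag → ¬tag_asset); with O(¬raise_flag) we get O(¬tag_asset).
The contrapositive of premise 5 (O(¬take_oath → tag_asset)) is O(¬tag_asset → take_oath), and O(¬tag_asset) is already established, so O(take_oath).
Premise 10, O(reconcile_checklist → ¬take_oath), contraposes to O(take_oath → ¬reconcile_checklist); with O(take_oath) we get O(¬reconcile_checklist).
With premise 6, O(¬reconcile_checklist → ¬archive_shipment), the K-axiom yields O(¬archive_shipment).
So O(¬archive_shipment) holds, i.e. archive_shipment is forbidden. None of the other listed options is forbidden under the premises.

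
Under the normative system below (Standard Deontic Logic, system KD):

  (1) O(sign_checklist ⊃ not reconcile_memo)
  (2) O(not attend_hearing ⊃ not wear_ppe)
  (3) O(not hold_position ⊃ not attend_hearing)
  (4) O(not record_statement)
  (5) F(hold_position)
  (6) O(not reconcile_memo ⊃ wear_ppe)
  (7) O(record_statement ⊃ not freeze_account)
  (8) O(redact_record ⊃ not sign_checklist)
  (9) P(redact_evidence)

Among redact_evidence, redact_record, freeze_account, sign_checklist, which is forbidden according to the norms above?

F(hold_position) at premise 5 means O(not hold_position).
Applying K to premise 3 (O(not hold_position ⊃ not attend_hearing)) and O(not hold_position) yields O(not attend_hearing).
With premise 2, O(not attend_hearing ⊃ not wear_ppe), the K-axiom yields O(not wear_ppe).
The contrapositive of premise 6 (O(not reconcile_memo ⊃ wear_ppe)) is O(not wear_ppe ⊃ reconcile_memo), and O(not wear_ppe) is already established, so O(reconcile_memo).
Premise 1 is O(sign_checklist ⊃ not reconcile_memo); contrapositively O(reconcile_memo ⊃ not sign_checklist). Since O(reconcile_memo) holds, K gives O(not sign_checklist).
So O(not sign_checklist) holds, i.e. sign_checklist is forbidden. None of the other listed options is forbidden under the premises.

sign_checklist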